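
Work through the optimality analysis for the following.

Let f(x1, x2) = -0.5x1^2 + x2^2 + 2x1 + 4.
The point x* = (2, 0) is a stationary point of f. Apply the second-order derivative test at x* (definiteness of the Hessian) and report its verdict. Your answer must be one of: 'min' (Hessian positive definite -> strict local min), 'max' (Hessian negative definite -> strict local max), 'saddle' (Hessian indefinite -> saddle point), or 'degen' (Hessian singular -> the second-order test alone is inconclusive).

Compute the Hessian H = grad^2 f:
  H = [[-1, 0], [0, 2]]
Verify stationarity: grad f(x*) = H x* + g = (0, 0).
Eigenvalues of H: -1, 2.
Eigenvalues have mixed signs, so H is indefinite -> x* is a saddle point.

saddle


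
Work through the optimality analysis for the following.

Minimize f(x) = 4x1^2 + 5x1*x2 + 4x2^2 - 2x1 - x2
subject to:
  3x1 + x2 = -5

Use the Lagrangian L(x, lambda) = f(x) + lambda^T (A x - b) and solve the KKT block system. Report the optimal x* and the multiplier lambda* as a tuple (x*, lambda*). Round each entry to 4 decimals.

Form the Lagrangian:
  L(x, lambda) = (1/2) x^T Q x + c^T x + lambda^T (A x - b)
Stationarity (grad_x L = 0): Q x + c + A^T lambda = 0.
Primal feasibility: A x = b.

This gives the KKT block system:
  [ Q   A^T ] [ x     ]   [-c ]
  [ A    0  ] [ lambda ] = [ b ]

Solving the linear system:
  x*      = (-1.92, 0.76)
  lambda* = (4.52)
  f(x*)   = 12.84

x* = (-1.92, 0.76), lambda* = (4.52)


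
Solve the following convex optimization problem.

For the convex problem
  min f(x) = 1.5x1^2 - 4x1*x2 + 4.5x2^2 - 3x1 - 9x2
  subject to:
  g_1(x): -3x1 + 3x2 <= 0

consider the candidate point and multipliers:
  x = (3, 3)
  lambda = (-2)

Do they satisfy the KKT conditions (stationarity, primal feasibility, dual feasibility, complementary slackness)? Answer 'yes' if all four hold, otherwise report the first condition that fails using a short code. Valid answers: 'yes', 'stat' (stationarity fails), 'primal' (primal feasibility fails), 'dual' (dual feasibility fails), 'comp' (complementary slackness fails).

Gradient of f: grad f(x) = Q x + c = (-6, 6)
Constraint values g_i(x) = a_i^T x - b_i:
  g_1((3, 3)) = 0
Stationarity residual: grad f(x) + sum_i lambda_i a_i = (0, 0)
  -> stationarity OK
Primal feasibility (all g_i <= 0): OK
Dual feasibility (all lambda_i >= 0): FAILS
Complementary slackness (lambda_i * g_i(x) = 0 for all i): OK

Verdict: the first failing condition is dual_feasibility -> dual.

dual


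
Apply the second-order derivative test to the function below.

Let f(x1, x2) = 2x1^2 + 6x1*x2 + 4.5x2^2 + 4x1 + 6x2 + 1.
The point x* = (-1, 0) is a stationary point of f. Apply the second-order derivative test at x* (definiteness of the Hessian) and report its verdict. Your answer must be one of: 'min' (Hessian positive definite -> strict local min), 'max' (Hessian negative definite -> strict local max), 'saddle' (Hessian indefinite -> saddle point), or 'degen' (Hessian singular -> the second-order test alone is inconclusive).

Compute the Hessian H = grad^2 f:
  H = [[4, 6], [6, 9]]
Verify stationarity: grad f(x*) = H x* + g = (0, 0).
Eigenvalues of H: 0, 13.
H has a zero eigenvalue (singular; positive semidefinite but not definite), so H is neither positive definite, negative definite, nor indefinite. The second-order test alone is inconclusive -> degen.
(Indeed, f is constant along the null direction of H through x*, so x* is not a strict local extremum.)

degen


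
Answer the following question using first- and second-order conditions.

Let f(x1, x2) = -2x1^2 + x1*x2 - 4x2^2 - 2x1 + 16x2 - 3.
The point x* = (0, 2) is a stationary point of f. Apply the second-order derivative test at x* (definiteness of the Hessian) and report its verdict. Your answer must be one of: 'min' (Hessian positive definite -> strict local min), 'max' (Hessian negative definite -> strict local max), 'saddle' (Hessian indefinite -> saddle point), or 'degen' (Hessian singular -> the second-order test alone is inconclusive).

Compute the Hessian H = grad^2 f:
  H = [[-4, 1], [1, -8]]
Verify stationarity: grad f(x*) = H x* + g = (0, 0).
Eigenvalues of H: -8.2361, -3.7639.
Both eigenvalues < 0, so H is negative definite -> x* is a strict local max.

max


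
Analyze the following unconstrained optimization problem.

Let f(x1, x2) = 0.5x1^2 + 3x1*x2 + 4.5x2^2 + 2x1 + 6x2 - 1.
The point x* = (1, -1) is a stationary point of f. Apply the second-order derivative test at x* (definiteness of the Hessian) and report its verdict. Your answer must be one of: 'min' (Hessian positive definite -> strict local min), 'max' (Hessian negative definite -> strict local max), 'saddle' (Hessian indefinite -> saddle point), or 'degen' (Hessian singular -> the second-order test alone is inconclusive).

Compute the Hessian H = grad^2 f:
  H = [[1, 3], [3, 9]]
Verify stationarity: grad f(x*) = H x* + g = (0, 0).
Eigenvalues of H: 0, 10.
H has a zero eigenvalue (singular; positive semidefinite but not definite), so H is neither positive definite, negative definite, nor indefinite. The second-order test alone is inconclusive -> degen.
(Indeed, f is constant along the null direction of H through x*, so x* is not a strict local extremum.)

degen


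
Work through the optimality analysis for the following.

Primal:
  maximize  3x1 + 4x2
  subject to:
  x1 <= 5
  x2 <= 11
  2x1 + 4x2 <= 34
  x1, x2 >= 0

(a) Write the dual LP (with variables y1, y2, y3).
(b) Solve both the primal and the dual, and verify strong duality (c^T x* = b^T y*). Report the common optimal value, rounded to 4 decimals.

The standard primal-dual pair for 'max c^T x s.t. A x <= b, x >= 0' is:
  Dual:  min b^T y  s.t.  A^T y >= c,  y >= 0.

So the dual LP is:
  minimize  5y1 + 11y2 + 34y3
  subject to:
    y1 + 2y3 >= 3
    y2 + 4y3 >= 4
    y1, y2, y3 >= 0

Solving the primal: x* = (5, 6).
  primal value c^T x* = 39.
Solving the dual: y* = (1, 0, 1).
  dual value b^T y* = 39.
Strong duality: c^T x* = b^T y*. Confirmed.

39


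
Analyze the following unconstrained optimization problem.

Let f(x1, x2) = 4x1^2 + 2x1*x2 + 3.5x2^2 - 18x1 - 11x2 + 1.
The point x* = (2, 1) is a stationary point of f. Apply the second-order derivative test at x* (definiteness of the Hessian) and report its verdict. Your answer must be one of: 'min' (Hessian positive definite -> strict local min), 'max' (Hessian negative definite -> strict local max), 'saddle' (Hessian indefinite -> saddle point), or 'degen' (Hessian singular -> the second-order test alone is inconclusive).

Compute the Hessian H = grad^2 f:
  H = [[8, 2], [2, 7]]
Verify stationarity: grad f(x*) = H x* + g = (0, 0).
Eigenvalues of H: 5.4384, 9.5616.
Both eigenvalues > 0, so H is positive definite -> x* is a strict local min.

min


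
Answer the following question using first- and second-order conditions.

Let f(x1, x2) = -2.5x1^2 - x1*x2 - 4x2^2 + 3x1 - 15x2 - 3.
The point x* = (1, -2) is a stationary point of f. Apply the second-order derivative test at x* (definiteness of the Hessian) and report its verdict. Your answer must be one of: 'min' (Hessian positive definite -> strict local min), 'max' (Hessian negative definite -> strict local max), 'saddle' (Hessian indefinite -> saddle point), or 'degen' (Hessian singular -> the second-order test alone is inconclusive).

Compute the Hessian H = grad^2 f:
  H = [[-5, -1], [-1, -8]]
Verify stationarity: grad f(x*) = H x* + g = (0, 0).
Eigenvalues of H: -8.3028, -4.6972.
Both eigenvalues < 0, so H is negative definite -> x* is a strict local max.

max


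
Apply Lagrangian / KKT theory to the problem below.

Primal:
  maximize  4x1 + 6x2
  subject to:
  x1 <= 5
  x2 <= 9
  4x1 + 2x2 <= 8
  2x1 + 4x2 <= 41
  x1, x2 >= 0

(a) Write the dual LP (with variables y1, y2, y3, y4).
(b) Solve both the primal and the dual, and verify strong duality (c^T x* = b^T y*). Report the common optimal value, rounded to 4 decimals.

The standard primal-dual pair for 'max c^T x s.t. A x <= b, x >= 0' is:
  Dual:  min b^T y  s.t.  A^T y >= c,  y >= 0.

So the dual LP is:
  minimize  5y1 + 9y2 + 8y3 + 41y4
  subject to:
    y1 + 4y3 + 2y4 >= 4
    y2 + 2y3 + 4y4 >= 6
    y1, y2, y3, y4 >= 0

Solving the primal: x* = (0, 4).
  primal value c^T x* = 24.
Solving the dual: y* = (0, 0, 3, 0).
  dual value b^T y* = 24.
Strong duality: c^T x* = b^T y*. Confirmed.

24


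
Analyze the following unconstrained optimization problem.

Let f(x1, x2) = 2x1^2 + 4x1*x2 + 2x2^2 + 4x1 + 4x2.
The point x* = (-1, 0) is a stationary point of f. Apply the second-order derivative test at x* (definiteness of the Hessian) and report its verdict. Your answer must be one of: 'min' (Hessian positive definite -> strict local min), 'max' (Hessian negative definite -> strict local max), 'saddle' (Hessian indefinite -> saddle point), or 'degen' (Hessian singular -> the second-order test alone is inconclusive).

Compute the Hessian H = grad^2 f:
  H = [[4, 4], [4, 4]]
Verify stationarity: grad f(x*) = H x* + g = (0, 0).
Eigenvalues of H: 0, 8.
H has a zero eigenvalue (singular; positive semidefinite but not definite), so H is neither positive definite, negative definite, nor indefinite. The second-order test alone is inconclusive -> degen.
(Indeed, f is constant along the null direction of H through x*, so x* is not a strict local extremum.)

degen


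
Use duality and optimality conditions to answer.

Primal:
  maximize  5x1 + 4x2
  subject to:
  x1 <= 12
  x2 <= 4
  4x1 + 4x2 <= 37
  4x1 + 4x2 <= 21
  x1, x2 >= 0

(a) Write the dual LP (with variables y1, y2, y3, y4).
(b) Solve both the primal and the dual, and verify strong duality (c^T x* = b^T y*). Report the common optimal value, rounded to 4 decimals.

The standard primal-dual pair for 'max c^T x s.t. A x <= b, x >= 0' is:
  Dual:  min b^T y  s.t.  A^T y >= c,  y >= 0.

So the dual LP is:
  minimize  12y1 + 4y2 + 37y3 + 21y4
  subject to:
    y1 + 4y3 + 4y4 >= 5
    y2 + 4y3 + 4y4 >= 4
    y1, y2, y3, y4 >= 0

Solving the primal: x* = (5.25, 0).
  primal value c^T x* = 26.25.
Solving the dual: y* = (0, 0, 0, 1.25).
  dual value b^T y* = 26.25.
Strong duality: c^T x* = b^T y*. Confirmed.

26.25


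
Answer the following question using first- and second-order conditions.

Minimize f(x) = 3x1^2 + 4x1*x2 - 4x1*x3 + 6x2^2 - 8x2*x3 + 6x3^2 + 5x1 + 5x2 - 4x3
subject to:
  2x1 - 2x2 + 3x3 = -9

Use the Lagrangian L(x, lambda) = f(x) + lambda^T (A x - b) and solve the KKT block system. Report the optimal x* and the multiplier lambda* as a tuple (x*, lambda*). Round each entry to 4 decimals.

Form the Lagrangian:
  L(x, lambda) = (1/2) x^T Q x + c^T x + lambda^T (A x - b)
Stationarity (grad_x L = 0): Q x + c + A^T lambda = 0.
Primal feasibility: A x = b.

This gives the KKT block system:
  [ Q   A^T ] [ x     ]   [-c ]
  [ A    0  ] [ lambda ] = [ b ]

Solving the linear system:
  x*      = (-2.6341, 0.1768, -1.126)
  lambda* = (2.7967)
  f(x*)   = 8.6941

x* = (-2.6341, 0.1768, -1.126), lambda* = (2.7967)


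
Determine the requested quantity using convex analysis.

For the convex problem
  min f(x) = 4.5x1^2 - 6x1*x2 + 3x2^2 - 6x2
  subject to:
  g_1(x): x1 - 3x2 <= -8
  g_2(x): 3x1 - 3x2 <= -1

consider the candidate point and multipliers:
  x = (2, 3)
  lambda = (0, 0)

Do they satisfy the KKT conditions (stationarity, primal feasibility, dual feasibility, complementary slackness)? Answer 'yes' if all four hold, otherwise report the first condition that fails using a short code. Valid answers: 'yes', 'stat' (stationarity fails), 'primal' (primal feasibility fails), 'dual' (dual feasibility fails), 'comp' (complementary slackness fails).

Gradient of f: grad f(x) = Q x + c = (0, 0)
Constraint values g_i(x) = a_i^T x - b_i:
  g_1((2, 3)) = 1
  g_2((2, 3)) = -2
Stationarity residual: grad f(x) + sum_i lambda_i a_i = (0, 0)
  -> stationarity OK
Primal feasibility (all g_i <= 0): FAILS
Dual feasibility (all lambda_i >= 0): OK
Complementary slackness (lambda_i * g_i(x) = 0 for all i): OK

Verdict: the first failing condition is primal_feasibility -> primal.

primal


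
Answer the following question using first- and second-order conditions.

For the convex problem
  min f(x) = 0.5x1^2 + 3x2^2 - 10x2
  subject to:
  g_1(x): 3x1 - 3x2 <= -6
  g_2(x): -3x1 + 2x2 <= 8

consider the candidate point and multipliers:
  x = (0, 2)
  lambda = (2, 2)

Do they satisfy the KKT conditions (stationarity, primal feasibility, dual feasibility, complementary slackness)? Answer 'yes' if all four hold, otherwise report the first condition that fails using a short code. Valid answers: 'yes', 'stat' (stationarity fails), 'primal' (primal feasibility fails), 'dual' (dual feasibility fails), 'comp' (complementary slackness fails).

Gradient of f: grad f(x) = Q x + c = (0, 2)
Constraint values g_i(x) = a_i^T x - b_i:
  g_1((0, 2)) = 0
  g_2((0, 2)) = -4
Stationarity residual: grad f(x) + sum_i lambda_i a_i = (0, 0)
  -> stationarity OK
Primal feasibility (all g_i <= 0): OK
Dual feasibility (all lambda_i >= 0): OK
Complementary slackness (lambda_i * g_i(x) = 0 for all i): FAILS

Verdict: the first failing condition is complementary_slackness -> comp.

comp


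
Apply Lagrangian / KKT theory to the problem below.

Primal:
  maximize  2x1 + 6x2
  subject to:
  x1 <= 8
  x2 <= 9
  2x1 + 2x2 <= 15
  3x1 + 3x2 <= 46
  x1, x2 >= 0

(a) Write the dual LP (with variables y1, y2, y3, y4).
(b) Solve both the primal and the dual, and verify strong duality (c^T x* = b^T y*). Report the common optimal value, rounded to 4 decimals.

The standard primal-dual pair for 'max c^T x s.t. A x <= b, x >= 0' is:
  Dual:  min b^T y  s.t.  A^T y >= c,  y >= 0.

So the dual LP is:
  minimize  8y1 + 9y2 + 15y3 + 46y4
  subject to:
    y1 + 2y3 + 3y4 >= 2
    y2 + 2y3 + 3y4 >= 6
    y1, y2, y3, y4 >= 0

Solving the primal: x* = (0, 7.5).
  primal value c^T x* = 45.
Solving the dual: y* = (0, 0, 3, 0).
  dual value b^T y* = 45.
Strong duality: c^T x* = b^T y*. Confirmed.

45


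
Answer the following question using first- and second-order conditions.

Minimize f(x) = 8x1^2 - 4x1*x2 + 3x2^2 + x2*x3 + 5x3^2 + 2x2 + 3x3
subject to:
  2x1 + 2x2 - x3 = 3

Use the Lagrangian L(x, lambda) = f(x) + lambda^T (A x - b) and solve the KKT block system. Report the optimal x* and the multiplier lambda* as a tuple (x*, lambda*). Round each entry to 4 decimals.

Form the Lagrangian:
  L(x, lambda) = (1/2) x^T Q x + c^T x + lambda^T (A x - b)
Stationarity (grad_x L = 0): Q x + c + A^T lambda = 0.
Primal feasibility: A x = b.

This gives the KKT block system:
  [ Q   A^T ] [ x     ]   [-c ]
  [ A    0  ] [ lambda ] = [ b ]

Solving the linear system:
  x*      = (0.4499, 0.7581, -0.5841)
  lambda* = (-2.0826)
  f(x*)   = 3.0059

x* = (0.4499, 0.7581, -0.5841), lambda* = (-2.0826)


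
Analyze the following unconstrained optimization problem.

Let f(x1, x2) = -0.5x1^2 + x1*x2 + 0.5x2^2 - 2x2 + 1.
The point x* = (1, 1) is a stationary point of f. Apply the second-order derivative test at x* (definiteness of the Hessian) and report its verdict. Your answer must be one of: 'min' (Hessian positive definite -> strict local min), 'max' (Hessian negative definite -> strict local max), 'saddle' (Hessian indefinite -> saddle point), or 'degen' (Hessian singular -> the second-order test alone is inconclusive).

Compute the Hessian H = grad^2 f:
  H = [[-1, 1], [1, 1]]
Verify stationarity: grad f(x*) = H x* + g = (0, 0).
Eigenvalues of H: -1.4142, 1.4142.
Eigenvalues have mixed signs, so H is indefinite -> x* is a saddle point.

saddle


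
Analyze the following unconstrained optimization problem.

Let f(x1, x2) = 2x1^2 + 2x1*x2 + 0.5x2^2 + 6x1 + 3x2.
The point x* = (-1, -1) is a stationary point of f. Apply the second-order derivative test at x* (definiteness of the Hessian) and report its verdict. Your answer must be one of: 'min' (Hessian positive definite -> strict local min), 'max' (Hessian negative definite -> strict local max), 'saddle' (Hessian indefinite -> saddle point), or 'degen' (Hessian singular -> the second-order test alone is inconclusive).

Compute the Hessian H = grad^2 f:
  H = [[4, 2], [2, 1]]
Verify stationarity: grad f(x*) = H x* + g = (0, 0).
Eigenvalues of H: 0, 5.
H has a zero eigenvalue (singular; positive semidefinite but not definite), so H is neither positive definite, negative definite, nor indefinite. The second-order test alone is inconclusive -> degen.
(Indeed, f is constant along the null direction of H through x*, so x* is not a strict local extremum.)

degen


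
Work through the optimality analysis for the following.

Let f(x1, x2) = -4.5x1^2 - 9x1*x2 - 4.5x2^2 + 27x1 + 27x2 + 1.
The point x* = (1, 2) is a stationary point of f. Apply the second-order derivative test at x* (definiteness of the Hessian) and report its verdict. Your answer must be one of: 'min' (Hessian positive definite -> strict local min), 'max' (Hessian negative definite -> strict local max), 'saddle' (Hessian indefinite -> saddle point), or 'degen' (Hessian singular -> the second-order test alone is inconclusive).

Compute the Hessian H = grad^2 f:
  H = [[-9, -9], [-9, -9]]
Verify stationarity: grad f(x*) = H x* + g = (0, 0).
Eigenvalues of H: -18, 0.
H has a zero eigenvalue (singular; negative semidefinite but not definite), so H is neither positive definite, negative definite, nor indefinite. The second-order test alone is inconclusive -> degen.
(Indeed, f is constant along the null direction of H through x*, so x* is not a strict local extremum.)

degen


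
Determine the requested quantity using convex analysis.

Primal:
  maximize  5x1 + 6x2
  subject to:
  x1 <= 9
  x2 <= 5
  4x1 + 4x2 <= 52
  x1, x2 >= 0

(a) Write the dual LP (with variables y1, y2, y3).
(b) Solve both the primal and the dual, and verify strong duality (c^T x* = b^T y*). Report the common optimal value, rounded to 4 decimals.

The standard primal-dual pair for 'max c^T x s.t. A x <= b, x >= 0' is:
  Dual:  min b^T y  s.t.  A^T y >= c,  y >= 0.

So the dual LP is:
  minimize  9y1 + 5y2 + 52y3
  subject to:
    y1 + 4y3 >= 5
    y2 + 4y3 >= 6
    y1, y2, y3 >= 0

Solving the primal: x* = (8, 5).
  primal value c^T x* = 70.
Solving the dual: y* = (0, 1, 1.25).
  dual value b^T y* = 70.
Strong duality: c^T x* = b^T y*. Confirmed.

70


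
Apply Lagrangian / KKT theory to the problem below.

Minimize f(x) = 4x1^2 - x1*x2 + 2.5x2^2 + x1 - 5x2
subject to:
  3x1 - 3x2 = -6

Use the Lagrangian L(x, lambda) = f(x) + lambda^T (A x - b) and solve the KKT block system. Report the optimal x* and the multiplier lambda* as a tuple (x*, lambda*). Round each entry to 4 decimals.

Form the Lagrangian:
  L(x, lambda) = (1/2) x^T Q x + c^T x + lambda^T (A x - b)
Stationarity (grad_x L = 0): Q x + c + A^T lambda = 0.
Primal feasibility: A x = b.

This gives the KKT block system:
  [ Q   A^T ] [ x     ]   [-c ]
  [ A    0  ] [ lambda ] = [ b ]

Solving the linear system:
  x*      = (-0.3636, 1.6364)
  lambda* = (1.1818)
  f(x*)   = -0.7273

x* = (-0.3636, 1.6364), lambda* = (1.1818)


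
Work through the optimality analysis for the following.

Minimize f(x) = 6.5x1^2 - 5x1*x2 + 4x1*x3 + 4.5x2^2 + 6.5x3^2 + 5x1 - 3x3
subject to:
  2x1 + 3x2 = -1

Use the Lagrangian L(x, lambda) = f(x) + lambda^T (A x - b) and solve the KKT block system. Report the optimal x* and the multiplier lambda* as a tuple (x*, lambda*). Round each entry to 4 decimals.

Form the Lagrangian:
  L(x, lambda) = (1/2) x^T Q x + c^T x + lambda^T (A x - b)
Stationarity (grad_x L = 0): Q x + c + A^T lambda = 0.
Primal feasibility: A x = b.

This gives the KKT block system:
  [ Q   A^T ] [ x     ]   [-c ]
  [ A    0  ] [ lambda ] = [ b ]

Solving the linear system:
  x*      = (-0.4274, -0.0484, 0.3623)
  lambda* = (-0.5672)
  f(x*)   = -1.8956

x* = (-0.4274, -0.0484, 0.3623), lambda* = (-0.5672)


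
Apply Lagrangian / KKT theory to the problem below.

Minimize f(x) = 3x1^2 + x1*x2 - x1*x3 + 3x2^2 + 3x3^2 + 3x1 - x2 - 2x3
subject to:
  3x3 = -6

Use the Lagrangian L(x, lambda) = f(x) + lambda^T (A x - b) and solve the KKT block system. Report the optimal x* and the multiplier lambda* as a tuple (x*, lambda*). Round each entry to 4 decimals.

Form the Lagrangian:
  L(x, lambda) = (1/2) x^T Q x + c^T x + lambda^T (A x - b)
Stationarity (grad_x L = 0): Q x + c + A^T lambda = 0.
Primal feasibility: A x = b.

This gives the KKT block system:
  [ Q   A^T ] [ x     ]   [-c ]
  [ A    0  ] [ lambda ] = [ b ]

Solving the linear system:
  x*      = (-0.8857, 0.3143, -2)
  lambda* = (4.3714)
  f(x*)   = 13.6286

x* = (-0.8857, 0.3143, -2), lambda* = (4.3714)


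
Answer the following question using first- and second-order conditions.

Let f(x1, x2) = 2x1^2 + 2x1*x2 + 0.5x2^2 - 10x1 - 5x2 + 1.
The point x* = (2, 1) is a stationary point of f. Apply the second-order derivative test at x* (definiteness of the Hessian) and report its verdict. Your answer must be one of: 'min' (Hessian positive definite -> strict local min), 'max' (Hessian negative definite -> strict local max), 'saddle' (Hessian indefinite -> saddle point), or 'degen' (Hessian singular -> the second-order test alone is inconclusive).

Compute the Hessian H = grad^2 f:
  H = [[4, 2], [2, 1]]
Verify stationarity: grad f(x*) = H x* + g = (0, 0).
Eigenvalues of H: 0, 5.
H has a zero eigenvalue (singular; positive semidefinite but not definite), so H is neither positive definite, negative definite, nor indefinite. The second-order test alone is inconclusive -> degen.
(Indeed, f is constant along the null direction of H through x*, so x* is not a strict local extremum.)

degen


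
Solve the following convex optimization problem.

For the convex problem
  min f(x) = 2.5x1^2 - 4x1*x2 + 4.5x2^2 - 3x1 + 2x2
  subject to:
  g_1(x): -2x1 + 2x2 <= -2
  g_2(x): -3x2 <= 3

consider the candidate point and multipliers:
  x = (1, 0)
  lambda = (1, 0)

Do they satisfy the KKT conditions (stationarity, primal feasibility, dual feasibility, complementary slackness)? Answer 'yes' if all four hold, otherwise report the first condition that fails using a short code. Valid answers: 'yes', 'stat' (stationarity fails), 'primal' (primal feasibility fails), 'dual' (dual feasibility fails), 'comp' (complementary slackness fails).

Gradient of f: grad f(x) = Q x + c = (2, -2)
Constraint values g_i(x) = a_i^T x - b_i:
  g_1((1, 0)) = 0
  g_2((1, 0)) = -3
Stationarity residual: grad f(x) + sum_i lambda_i a_i = (0, 0)
  -> stationarity OK
Primal feasibility (all g_i <= 0): OK
Dual feasibility (all lambda_i >= 0): OK
Complementary slackness (lambda_i * g_i(x) = 0 for all i): OK

Verdict: yes, KKT holds.

yes


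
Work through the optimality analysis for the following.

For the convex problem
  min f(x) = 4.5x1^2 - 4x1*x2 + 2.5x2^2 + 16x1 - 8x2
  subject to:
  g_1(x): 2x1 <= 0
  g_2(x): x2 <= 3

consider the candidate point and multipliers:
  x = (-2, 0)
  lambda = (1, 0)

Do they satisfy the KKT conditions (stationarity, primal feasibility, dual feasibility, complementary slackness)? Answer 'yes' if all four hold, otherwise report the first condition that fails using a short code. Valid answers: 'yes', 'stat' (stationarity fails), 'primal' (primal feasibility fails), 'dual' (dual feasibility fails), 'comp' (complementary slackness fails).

Gradient of f: grad f(x) = Q x + c = (-2, 0)
Constraint values g_i(x) = a_i^T x - b_i:
  g_1((-2, 0)) = -4
  g_2((-2, 0)) = -3
Stationarity residual: grad f(x) + sum_i lambda_i a_i = (0, 0)
  -> stationarity OK
Primal feasibility (all g_i <= 0): OK
Dual feasibility (all lambda_i >= 0): OK
Complementary slackness (lambda_i * g_i(x) = 0 for all i): FAILS

Verdict: the first failing condition is complementary_slackness -> comp.

comp


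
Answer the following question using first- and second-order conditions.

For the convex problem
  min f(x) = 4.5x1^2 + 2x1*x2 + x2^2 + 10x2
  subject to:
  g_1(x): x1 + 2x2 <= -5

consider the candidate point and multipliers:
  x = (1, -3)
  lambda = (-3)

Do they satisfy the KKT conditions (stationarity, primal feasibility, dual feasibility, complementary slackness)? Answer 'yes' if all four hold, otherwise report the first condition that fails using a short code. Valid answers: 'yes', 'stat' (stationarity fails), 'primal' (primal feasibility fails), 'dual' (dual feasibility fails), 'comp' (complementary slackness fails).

Gradient of f: grad f(x) = Q x + c = (3, 6)
Constraint values g_i(x) = a_i^T x - b_i:
  g_1((1, -3)) = 0
Stationarity residual: grad f(x) + sum_i lambda_i a_i = (0, 0)
  -> stationarity OK
Primal feasibility (all g_i <= 0): OK
Dual feasibility (all lambda_i >= 0): FAILS
Complementary slackness (lambda_i * g_i(x) = 0 for all i): OK

Verdict: the first failing condition is dual_feasibility -> dual.

dual


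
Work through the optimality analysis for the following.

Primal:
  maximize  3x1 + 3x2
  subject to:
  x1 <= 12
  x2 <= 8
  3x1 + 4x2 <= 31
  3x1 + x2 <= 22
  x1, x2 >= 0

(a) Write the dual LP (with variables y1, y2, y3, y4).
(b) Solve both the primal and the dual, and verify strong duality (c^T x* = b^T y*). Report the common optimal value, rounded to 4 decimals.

The standard primal-dual pair for 'max c^T x s.t. A x <= b, x >= 0' is:
  Dual:  min b^T y  s.t.  A^T y >= c,  y >= 0.

So the dual LP is:
  minimize  12y1 + 8y2 + 31y3 + 22y4
  subject to:
    y1 + 3y3 + 3y4 >= 3
    y2 + 4y3 + y4 >= 3
    y1, y2, y3, y4 >= 0

Solving the primal: x* = (6.3333, 3).
  primal value c^T x* = 28.
Solving the dual: y* = (0, 0, 0.6667, 0.3333).
  dual value b^T y* = 28.
Strong duality: c^T x* = b^T y*. Confirmed.

28


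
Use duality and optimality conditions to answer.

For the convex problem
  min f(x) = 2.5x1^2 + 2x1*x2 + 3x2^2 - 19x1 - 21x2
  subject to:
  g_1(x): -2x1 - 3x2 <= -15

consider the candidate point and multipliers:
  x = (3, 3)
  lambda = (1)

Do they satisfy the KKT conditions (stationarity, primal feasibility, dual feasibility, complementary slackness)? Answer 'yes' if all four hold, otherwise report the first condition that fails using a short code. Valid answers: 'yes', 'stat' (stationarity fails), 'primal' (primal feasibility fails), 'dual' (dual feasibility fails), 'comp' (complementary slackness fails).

Gradient of f: grad f(x) = Q x + c = (2, 3)
Constraint values g_i(x) = a_i^T x - b_i:
  g_1((3, 3)) = 0
Stationarity residual: grad f(x) + sum_i lambda_i a_i = (0, 0)
  -> stationarity OK
Primal feasibility (all g_i <= 0): OK
Dual feasibility (all lambda_i >= 0): OK
Complementary slackness (lambda_i * g_i(x) = 0 for all i): OK

Verdict: yes, KKT holds.

yes


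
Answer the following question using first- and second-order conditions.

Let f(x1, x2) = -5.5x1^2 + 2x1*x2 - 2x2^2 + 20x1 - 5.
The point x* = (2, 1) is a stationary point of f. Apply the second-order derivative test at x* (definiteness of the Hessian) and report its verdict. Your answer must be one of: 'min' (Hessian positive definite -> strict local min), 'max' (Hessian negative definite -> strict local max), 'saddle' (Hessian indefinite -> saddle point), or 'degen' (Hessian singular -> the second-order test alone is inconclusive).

Compute the Hessian H = grad^2 f:
  H = [[-11, 2], [2, -4]]
Verify stationarity: grad f(x*) = H x* + g = (0, 0).
Eigenvalues of H: -11.5311, -3.4689.
Both eigenvalues < 0, so H is negative definite -> x* is a strict local max.

max


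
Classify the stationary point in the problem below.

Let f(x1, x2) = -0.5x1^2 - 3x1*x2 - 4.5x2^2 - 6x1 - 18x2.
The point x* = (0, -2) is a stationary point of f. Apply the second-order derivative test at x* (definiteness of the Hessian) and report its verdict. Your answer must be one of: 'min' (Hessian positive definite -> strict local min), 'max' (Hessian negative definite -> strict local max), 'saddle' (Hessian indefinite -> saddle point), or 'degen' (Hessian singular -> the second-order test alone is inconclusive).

Compute the Hessian H = grad^2 f:
  H = [[-1, -3], [-3, -9]]
Verify stationarity: grad f(x*) = H x* + g = (0, 0).
Eigenvalues of H: -10, 0.
H has a zero eigenvalue (singular; negative semidefinite but not definite), so H is neither positive definite, negative definite, nor indefinite. The second-order test alone is inconclusive -> degen.
(Indeed, f is constant along the null direction of H through x*, so x* is not a strict local extremum.)

degen


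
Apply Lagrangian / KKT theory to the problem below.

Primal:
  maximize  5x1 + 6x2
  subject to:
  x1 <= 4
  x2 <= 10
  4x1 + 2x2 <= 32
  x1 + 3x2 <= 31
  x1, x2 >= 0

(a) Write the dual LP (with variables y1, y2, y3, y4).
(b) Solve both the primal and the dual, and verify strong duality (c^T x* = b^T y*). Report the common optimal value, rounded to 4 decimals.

The standard primal-dual pair for 'max c^T x s.t. A x <= b, x >= 0' is:
  Dual:  min b^T y  s.t.  A^T y >= c,  y >= 0.

So the dual LP is:
  minimize  4y1 + 10y2 + 32y3 + 31y4
  subject to:
    y1 + 4y3 + y4 >= 5
    y2 + 2y3 + 3y4 >= 6
    y1, y2, y3, y4 >= 0

Solving the primal: x* = (3.4, 9.2).
  primal value c^T x* = 72.2.
Solving the dual: y* = (0, 0, 0.9, 1.4).
  dual value b^T y* = 72.2.
Strong duality: c^T x* = b^T y*. Confirmed.

72.2


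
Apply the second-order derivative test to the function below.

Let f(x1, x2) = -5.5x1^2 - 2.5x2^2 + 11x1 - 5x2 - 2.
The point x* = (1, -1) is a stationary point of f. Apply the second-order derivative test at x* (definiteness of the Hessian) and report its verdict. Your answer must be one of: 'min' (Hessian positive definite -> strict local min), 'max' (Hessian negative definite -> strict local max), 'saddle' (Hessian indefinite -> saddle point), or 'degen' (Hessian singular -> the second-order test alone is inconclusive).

Compute the Hessian H = grad^2 f:
  H = [[-11, 0], [0, -5]]
Verify stationarity: grad f(x*) = H x* + g = (0, 0).
Eigenvalues of H: -11, -5.
Both eigenvalues < 0, so H is negative definite -> x* is a strict local max.

max


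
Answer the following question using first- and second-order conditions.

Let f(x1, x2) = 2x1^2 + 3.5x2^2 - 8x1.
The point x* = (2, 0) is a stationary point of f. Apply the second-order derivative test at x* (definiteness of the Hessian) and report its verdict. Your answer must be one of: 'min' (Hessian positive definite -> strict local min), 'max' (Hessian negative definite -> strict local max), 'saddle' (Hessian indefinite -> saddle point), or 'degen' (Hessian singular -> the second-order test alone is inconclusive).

Compute the Hessian H = grad^2 f:
  H = [[4, 0], [0, 7]]
Verify stationarity: grad f(x*) = H x* + g = (0, 0).
Eigenvalues of H: 4, 7.
Both eigenvalues > 0, so H is positive definite -> x* is a strict local min.

min


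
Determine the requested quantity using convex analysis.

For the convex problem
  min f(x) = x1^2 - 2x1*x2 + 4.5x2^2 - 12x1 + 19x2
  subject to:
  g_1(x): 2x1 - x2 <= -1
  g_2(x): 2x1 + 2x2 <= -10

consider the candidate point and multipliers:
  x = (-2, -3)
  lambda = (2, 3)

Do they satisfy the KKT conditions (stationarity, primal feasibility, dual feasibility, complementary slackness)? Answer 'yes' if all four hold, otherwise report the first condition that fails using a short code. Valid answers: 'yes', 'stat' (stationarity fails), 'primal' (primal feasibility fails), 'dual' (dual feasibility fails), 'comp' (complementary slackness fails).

Gradient of f: grad f(x) = Q x + c = (-10, -4)
Constraint values g_i(x) = a_i^T x - b_i:
  g_1((-2, -3)) = 0
  g_2((-2, -3)) = 0
Stationarity residual: grad f(x) + sum_i lambda_i a_i = (0, 0)
  -> stationarity OK
Primal feasibility (all g_i <= 0): OK
Dual feasibility (all lambda_i >= 0): OK
Complementary slackness (lambda_i * g_i(x) = 0 for all i): OK

Verdict: yes, KKT holds.

yes


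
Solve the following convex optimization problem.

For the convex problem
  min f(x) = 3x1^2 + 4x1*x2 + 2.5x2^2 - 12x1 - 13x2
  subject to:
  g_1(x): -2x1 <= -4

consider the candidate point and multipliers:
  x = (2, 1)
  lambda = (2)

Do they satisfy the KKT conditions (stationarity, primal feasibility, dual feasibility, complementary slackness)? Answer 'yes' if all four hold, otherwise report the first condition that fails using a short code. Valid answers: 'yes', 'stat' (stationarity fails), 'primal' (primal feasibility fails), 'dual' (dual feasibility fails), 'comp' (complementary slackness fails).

Gradient of f: grad f(x) = Q x + c = (4, 0)
Constraint values g_i(x) = a_i^T x - b_i:
  g_1((2, 1)) = 0
Stationarity residual: grad f(x) + sum_i lambda_i a_i = (0, 0)
  -> stationarity OK
Primal feasibility (all g_i <= 0): OK
Dual feasibility (all lambda_i >= 0): OK
Complementary slackness (lambda_i * g_i(x) = 0 for all i): OK

Verdict: yes, KKT holds.

yes


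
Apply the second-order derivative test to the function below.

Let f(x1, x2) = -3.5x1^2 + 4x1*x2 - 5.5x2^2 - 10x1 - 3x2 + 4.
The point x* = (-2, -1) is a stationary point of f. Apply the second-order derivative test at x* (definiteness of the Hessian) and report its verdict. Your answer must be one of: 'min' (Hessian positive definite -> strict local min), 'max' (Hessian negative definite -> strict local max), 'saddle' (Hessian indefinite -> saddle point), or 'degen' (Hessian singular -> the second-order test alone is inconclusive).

Compute the Hessian H = grad^2 f:
  H = [[-7, 4], [4, -11]]
Verify stationarity: grad f(x*) = H x* + g = (0, 0).
Eigenvalues of H: -13.4721, -4.5279.
Both eigenvalues < 0, so H is negative definite -> x* is a strict local max.

max


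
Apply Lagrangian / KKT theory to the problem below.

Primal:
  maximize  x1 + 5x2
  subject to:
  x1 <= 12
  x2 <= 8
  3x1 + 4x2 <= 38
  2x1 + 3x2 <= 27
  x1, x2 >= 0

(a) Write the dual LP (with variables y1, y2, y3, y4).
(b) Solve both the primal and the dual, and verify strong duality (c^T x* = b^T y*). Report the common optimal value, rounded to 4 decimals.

The standard primal-dual pair for 'max c^T x s.t. A x <= b, x >= 0' is:
  Dual:  min b^T y  s.t.  A^T y >= c,  y >= 0.

So the dual LP is:
  minimize  12y1 + 8y2 + 38y3 + 27y4
  subject to:
    y1 + 3y3 + 2y4 >= 1
    y2 + 4y3 + 3y4 >= 5
    y1, y2, y3, y4 >= 0

Solving the primal: x* = (1.5, 8).
  primal value c^T x* = 41.5.
Solving the dual: y* = (0, 3.5, 0, 0.5).
  dual value b^T y* = 41.5.
Strong duality: c^T x* = b^T y*. Confirmed.

41.5


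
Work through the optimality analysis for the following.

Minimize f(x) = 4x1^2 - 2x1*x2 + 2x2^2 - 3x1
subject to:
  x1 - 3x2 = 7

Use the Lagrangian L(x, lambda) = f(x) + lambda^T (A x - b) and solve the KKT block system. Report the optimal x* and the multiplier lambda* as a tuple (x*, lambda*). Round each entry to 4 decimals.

Form the Lagrangian:
  L(x, lambda) = (1/2) x^T Q x + c^T x + lambda^T (A x - b)
Stationarity (grad_x L = 0): Q x + c + A^T lambda = 0.
Primal feasibility: A x = b.

This gives the KKT block system:
  [ Q   A^T ] [ x     ]   [-c ]
  [ A    0  ] [ lambda ] = [ b ]

Solving the linear system:
  x*      = (0.2031, -2.2656)
  lambda* = (-3.1563)
  f(x*)   = 10.7422

x* = (0.2031, -2.2656), lambda* = (-3.1563)


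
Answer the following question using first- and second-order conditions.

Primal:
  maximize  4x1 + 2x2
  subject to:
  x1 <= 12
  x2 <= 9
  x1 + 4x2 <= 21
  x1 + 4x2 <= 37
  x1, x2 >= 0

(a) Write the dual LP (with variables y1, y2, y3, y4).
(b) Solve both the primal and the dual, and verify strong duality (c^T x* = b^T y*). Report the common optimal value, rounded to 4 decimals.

The standard primal-dual pair for 'max c^T x s.t. A x <= b, x >= 0' is:
  Dual:  min b^T y  s.t.  A^T y >= c,  y >= 0.

So the dual LP is:
  minimize  12y1 + 9y2 + 21y3 + 37y4
  subject to:
    y1 + y3 + y4 >= 4
    y2 + 4y3 + 4y4 >= 2
    y1, y2, y3, y4 >= 0

Solving the primal: x* = (12, 2.25).
  primal value c^T x* = 52.5.
Solving the dual: y* = (3.5, 0, 0.5, 0).
  dual value b^T y* = 52.5.
Strong duality: c^T x* = b^T y*. Confirmed.

52.5


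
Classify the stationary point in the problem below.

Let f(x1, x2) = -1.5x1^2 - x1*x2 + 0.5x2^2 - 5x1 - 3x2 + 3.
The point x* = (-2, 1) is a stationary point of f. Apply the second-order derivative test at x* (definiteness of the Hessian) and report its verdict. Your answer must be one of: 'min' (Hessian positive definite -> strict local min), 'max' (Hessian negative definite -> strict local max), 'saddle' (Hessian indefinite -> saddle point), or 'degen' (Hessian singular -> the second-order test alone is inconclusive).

Compute the Hessian H = grad^2 f:
  H = [[-3, -1], [-1, 1]]
Verify stationarity: grad f(x*) = H x* + g = (0, 0).
Eigenvalues of H: -3.2361, 1.2361.
Eigenvalues have mixed signs, so H is indefinite -> x* is a saddle point.

saddle


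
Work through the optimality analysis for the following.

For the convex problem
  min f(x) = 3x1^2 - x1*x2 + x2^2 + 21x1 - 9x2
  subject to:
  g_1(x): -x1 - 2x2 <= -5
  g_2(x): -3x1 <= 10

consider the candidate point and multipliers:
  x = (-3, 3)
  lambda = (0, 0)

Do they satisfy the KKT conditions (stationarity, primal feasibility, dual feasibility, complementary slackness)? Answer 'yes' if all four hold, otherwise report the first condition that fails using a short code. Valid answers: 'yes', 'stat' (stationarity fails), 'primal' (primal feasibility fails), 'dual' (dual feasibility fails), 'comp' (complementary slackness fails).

Gradient of f: grad f(x) = Q x + c = (0, 0)
Constraint values g_i(x) = a_i^T x - b_i:
  g_1((-3, 3)) = 2
  g_2((-3, 3)) = -1
Stationarity residual: grad f(x) + sum_i lambda_i a_i = (0, 0)
  -> stationarity OK
Primal feasibility (all g_i <= 0): FAILS
Dual feasibility (all lambda_i >= 0): OK
Complementary slackness (lambda_i * g_i(x) = 0 for all i): OK

Verdict: the first failing condition is primal_feasibility -> primal.

primal


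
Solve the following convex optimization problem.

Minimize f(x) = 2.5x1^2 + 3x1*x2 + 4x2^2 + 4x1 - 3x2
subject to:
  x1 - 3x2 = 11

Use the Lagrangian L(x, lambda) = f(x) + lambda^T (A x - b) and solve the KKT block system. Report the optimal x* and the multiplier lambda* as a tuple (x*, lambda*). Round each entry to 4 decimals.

Form the Lagrangian:
  L(x, lambda) = (1/2) x^T Q x + c^T x + lambda^T (A x - b)
Stationarity (grad_x L = 0): Q x + c + A^T lambda = 0.
Primal feasibility: A x = b.

This gives the KKT block system:
  [ Q   A^T ] [ x     ]   [-c ]
  [ A    0  ] [ lambda ] = [ b ]

Solving the linear system:
  x*      = (2.2535, -2.9155)
  lambda* = (-6.5211)
  f(x*)   = 44.7465

x* = (2.2535, -2.9155), lambda* = (-6.5211)


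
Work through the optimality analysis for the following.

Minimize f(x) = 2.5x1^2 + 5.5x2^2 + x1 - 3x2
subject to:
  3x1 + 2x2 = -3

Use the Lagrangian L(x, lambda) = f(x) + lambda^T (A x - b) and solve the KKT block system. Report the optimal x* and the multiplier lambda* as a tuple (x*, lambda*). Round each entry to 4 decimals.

Form the Lagrangian:
  L(x, lambda) = (1/2) x^T Q x + c^T x + lambda^T (A x - b)
Stationarity (grad_x L = 0): Q x + c + A^T lambda = 0.
Primal feasibility: A x = b.

This gives the KKT block system:
  [ Q   A^T ] [ x     ]   [-c ]
  [ A    0  ] [ lambda ] = [ b ]

Solving the linear system:
  x*      = (-1.0168, 0.0252)
  lambda* = (1.3613)
  f(x*)   = 1.4958

x* = (-1.0168, 0.0252), lambda* = (1.3613)


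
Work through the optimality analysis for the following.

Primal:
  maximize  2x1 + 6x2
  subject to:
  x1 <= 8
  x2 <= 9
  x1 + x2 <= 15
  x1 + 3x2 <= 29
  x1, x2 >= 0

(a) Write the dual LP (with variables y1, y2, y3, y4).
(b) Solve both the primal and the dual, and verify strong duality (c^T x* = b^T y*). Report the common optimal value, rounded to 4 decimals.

The standard primal-dual pair for 'max c^T x s.t. A x <= b, x >= 0' is:
  Dual:  min b^T y  s.t.  A^T y >= c,  y >= 0.

So the dual LP is:
  minimize  8y1 + 9y2 + 15y3 + 29y4
  subject to:
    y1 + y3 + y4 >= 2
    y2 + y3 + 3y4 >= 6
    y1, y2, y3, y4 >= 0

Solving the primal: x* = (8, 7).
  primal value c^T x* = 58.
Solving the dual: y* = (0, 0, 0, 2).
  dual value b^T y* = 58.
Strong duality: c^T x* = b^T y*. Confirmed.

58


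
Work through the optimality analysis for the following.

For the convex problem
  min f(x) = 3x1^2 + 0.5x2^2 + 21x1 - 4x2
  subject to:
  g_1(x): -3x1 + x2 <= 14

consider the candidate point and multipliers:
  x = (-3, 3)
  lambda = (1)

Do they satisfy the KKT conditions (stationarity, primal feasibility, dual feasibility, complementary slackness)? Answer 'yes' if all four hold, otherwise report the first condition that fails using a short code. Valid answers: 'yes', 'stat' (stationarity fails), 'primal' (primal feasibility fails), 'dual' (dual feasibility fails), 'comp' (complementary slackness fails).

Gradient of f: grad f(x) = Q x + c = (3, -1)
Constraint values g_i(x) = a_i^T x - b_i:
  g_1((-3, 3)) = -2
Stationarity residual: grad f(x) + sum_i lambda_i a_i = (0, 0)
  -> stationarity OK
Primal feasibility (all g_i <= 0): OK
Dual feasibility (all lambda_i >= 0): OK
Complementary slackness (lambda_i * g_i(x) = 0 for all i): FAILS

Verdict: the first failing condition is complementary_slackness -> comp.

comp
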